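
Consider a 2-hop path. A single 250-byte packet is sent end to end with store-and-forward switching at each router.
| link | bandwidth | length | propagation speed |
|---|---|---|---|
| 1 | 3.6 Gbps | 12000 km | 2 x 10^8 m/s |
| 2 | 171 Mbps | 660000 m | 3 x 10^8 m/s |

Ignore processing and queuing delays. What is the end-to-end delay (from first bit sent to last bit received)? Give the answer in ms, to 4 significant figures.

L = 250 × 8 = 2000 bits.
Transmission delays (L/R per hop): 0.000555556, 0.0116959 ms; sum = 0.0122515 ms.
Propagation delays (d/s per hop): 60, 2.2 ms; sum = 62.2 ms.
End-to-end = 62.21 ms.

62.21 ms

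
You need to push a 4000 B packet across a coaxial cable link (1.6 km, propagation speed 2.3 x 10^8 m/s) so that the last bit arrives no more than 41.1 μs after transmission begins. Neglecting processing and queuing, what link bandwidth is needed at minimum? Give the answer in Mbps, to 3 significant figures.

L = 32000 bits.
Propagation delay = 1600 / 2.3e+08 = 6.95652 μs.
Transmission budget = 41.1 − 6.95652 = 34.1435 μs.
R ≥ L / t_tx = 32000 bits / 3.41435e-05 s = 937 Mbps.

937 Mbps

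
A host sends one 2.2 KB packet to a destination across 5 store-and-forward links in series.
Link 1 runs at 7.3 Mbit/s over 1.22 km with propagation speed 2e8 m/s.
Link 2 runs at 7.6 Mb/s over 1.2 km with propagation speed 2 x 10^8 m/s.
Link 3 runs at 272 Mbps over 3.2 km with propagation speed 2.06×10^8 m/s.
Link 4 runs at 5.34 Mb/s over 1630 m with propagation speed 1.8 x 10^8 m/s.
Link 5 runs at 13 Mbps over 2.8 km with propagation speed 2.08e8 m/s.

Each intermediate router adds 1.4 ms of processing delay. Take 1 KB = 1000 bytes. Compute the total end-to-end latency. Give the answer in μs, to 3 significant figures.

L = 17600 bits.
Transmission delays (L/R per hop): 2410.96, 2315.79, 64.7059, 3295.88, 1353.85 μs; sum = 9441.18 μs.
Propagation delays (d/s per hop): 6.1, 6, 15.534, 9.05556, 13.4615 μs; sum = 50.1511 μs.
Processing at 4 router(s): 4 × 1.4 ms = 5600 μs.
End-to-end = 15100 μs.

15100 μs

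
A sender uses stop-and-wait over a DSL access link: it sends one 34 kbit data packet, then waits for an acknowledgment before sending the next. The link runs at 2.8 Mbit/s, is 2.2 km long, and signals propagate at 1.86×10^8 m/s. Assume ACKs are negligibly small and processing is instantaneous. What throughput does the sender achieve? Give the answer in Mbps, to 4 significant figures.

t_tx = L/R = 34000/2800000 = 0.0121429 s.
t_prop = 2200/186000000 = 1.1828e-05 s; RTT = 2.36559e-05 s.
Cycle = t_tx + RTT = 0.0121665 s.
Throughput = L / cycle = 34000 / 0.0121665 = 2.795 Mbps.

2.795 Mbps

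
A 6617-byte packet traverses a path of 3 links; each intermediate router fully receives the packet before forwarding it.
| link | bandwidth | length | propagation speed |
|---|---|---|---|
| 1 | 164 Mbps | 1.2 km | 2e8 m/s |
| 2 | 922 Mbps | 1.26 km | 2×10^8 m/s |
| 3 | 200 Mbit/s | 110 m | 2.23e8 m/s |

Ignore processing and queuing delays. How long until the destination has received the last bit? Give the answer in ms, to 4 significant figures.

L = 6617 × 8 = 52936 bits.
Transmission delays (L/R per hop): 0.32278, 0.0574143, 0.26468 ms; sum = 0.644875 ms.
Propagation delays (d/s per hop): 0.006, 0.0063, 0.000493274 ms; sum = 0.0127933 ms.
End-to-end = 0.6577 ms.

0.6577 ms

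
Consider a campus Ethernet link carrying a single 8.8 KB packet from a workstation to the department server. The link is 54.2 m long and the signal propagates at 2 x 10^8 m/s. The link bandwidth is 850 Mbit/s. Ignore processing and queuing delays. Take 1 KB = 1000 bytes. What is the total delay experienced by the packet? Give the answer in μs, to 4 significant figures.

83.09 μs

L = 70400 bits.
Transmission delay = L/R = 70400 / 850000000 = 82.8235 μs.
Propagation delay = d/s = 54.2 m / 200000000 m/s = 0.271 μs.
Total = 83.09 μs.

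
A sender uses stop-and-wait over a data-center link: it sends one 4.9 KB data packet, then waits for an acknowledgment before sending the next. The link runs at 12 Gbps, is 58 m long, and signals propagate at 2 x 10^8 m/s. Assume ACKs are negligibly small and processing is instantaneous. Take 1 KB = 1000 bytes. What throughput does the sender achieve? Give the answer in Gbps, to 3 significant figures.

t_tx = L/R = 39200/12000000000 = 3.26667e-06 s.
t_prop = 58/200000000 = 2.9e-07 s; RTT = 5.8e-07 s.
Cycle = t_tx + RTT = 3.84667e-06 s.
Throughput = L / cycle = 39200 / 3.84667e-06 = 10.2 Gbps.

10.2 Gbps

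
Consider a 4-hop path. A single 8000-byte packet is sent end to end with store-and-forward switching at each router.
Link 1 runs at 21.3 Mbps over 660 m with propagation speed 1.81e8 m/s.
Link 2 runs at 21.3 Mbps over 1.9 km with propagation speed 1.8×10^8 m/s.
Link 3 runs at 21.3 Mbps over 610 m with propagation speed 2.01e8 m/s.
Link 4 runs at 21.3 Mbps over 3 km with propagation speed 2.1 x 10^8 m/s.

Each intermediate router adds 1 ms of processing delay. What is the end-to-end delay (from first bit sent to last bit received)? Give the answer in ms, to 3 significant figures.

15.1 ms

L = 8000 × 8 = 64000 bits.
Transmission delay per hop = L/R = 64000/21300000 = 3.00469 ms; 4 hops → 12.0188 ms.
Propagation delays (d/s per hop): 0.00364641, 0.0105556, 0.00303483, 0.0142857 ms; sum = 0.0315225 ms.
Processing at 3 router(s): 3 × 1 ms = 3 ms.
End-to-end = 15.1 ms.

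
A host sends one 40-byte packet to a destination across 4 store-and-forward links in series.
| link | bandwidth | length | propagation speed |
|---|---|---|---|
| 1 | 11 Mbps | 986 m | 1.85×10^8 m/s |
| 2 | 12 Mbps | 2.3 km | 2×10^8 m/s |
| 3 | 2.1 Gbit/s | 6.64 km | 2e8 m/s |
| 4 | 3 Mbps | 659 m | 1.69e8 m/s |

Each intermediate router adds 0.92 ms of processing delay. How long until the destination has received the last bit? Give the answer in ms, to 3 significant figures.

L = 40 × 8 = 320 bits.
Transmission delays (L/R per hop): 0.0290909, 0.0266667, 0.000152381, 0.106667 ms; sum = 0.162577 ms.
Propagation delays (d/s per hop): 0.00532973, 0.0115, 0.0332, 0.00389941 ms; sum = 0.0539291 ms.
Processing at 3 router(s): 3 × 0.92 ms = 2.76 ms.
End-to-end = 2.98 ms.

2.98 ms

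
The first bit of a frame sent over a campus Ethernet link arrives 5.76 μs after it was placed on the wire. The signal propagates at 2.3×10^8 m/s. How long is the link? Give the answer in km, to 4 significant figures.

d = s × t_prop = 2.3e+08 × 5.76e-06 = 1.325 km.

1.325 km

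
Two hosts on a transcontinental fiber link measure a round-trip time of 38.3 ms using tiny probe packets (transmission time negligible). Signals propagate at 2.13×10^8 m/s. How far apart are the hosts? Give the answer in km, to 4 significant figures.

One-way propagation = RTT/2 = 19.15 ms.
d = s × t = 213000000 × 0.01915 = 4079 km.

4079 km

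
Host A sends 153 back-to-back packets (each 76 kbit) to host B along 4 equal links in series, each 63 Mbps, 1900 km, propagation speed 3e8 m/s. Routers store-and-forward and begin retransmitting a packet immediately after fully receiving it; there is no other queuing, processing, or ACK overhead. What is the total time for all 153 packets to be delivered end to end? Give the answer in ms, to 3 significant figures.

214 ms

Per-hop transmission t_tx = L/R = 76000/63000000 = 1.20635 ms.
Per-hop propagation t_prop = 1900000/300000000 = 6.33333 ms.
Pipeline fill: first packet needs 4·t_tx to clear all hops; remaining 152 packets each add one t_tx.
Total = (4+153-1)·t_tx + 4·t_prop = 156·1.20635 + 4·6.33333 = 214 ms.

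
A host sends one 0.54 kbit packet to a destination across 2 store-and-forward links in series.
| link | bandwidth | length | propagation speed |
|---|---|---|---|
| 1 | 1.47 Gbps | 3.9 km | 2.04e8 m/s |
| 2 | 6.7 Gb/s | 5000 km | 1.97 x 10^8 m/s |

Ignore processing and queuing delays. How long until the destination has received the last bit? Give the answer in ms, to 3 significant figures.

25.4 ms

L = 540 bits.
Transmission delays (L/R per hop): 0.000367347, 8.0597e-05 ms; sum = 0.000447944 ms.
Propagation delays (d/s per hop): 0.0191176, 25.3807 ms; sum = 25.3998 ms.
End-to-end = 25.4 ms.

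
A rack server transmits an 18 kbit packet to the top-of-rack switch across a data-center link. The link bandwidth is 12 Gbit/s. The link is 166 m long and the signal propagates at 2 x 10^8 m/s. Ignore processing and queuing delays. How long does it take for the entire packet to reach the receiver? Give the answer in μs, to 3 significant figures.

2.33 μs

L = 18000 bits.
Transmission delay = L/R = 18000 / 12000000000 = 1.5 μs.
Propagation delay = d/s = 166 m / 200000000 m/s = 0.83 μs.
Total = 2.33 μs.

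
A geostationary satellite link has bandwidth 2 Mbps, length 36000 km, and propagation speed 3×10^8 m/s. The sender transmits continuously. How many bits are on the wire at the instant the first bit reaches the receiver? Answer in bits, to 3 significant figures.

Propagation delay = 36000000 / 300000000 = 0.12 s.
BDP = R × t_prop = 2000000 × 0.12 = 240000 bits.

240000 bits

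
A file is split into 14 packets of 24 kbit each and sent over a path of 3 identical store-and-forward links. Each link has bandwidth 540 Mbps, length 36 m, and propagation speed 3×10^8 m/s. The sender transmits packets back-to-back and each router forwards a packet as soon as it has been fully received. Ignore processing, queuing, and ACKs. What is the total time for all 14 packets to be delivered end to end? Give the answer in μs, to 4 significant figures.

Per-hop transmission t_tx = L/R = 24000/540000000 = 44.4444 μs.
Per-hop propagation t_prop = 36/300000000 = 0.12 μs.
Pipeline fill: first packet needs 3·t_tx to clear all hops; remaining 13 packets each add one t_tx.
Total = (3+14-1)·t_tx + 3·t_prop = 16·44.4444 + 3·0.12 = 711.5 μs.

711.5 μs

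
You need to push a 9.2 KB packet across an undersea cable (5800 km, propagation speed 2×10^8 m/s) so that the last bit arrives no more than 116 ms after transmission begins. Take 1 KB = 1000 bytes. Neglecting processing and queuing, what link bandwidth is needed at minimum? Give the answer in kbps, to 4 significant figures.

846.0 kbps

L = 73600 bits.
Propagation delay = 5800000 / 200000000 = 29 ms.
Transmission budget = 116 − 29 = 87 ms.
R ≥ L / t_tx = 73600 bits / 0.087 s = 846.0 kbps.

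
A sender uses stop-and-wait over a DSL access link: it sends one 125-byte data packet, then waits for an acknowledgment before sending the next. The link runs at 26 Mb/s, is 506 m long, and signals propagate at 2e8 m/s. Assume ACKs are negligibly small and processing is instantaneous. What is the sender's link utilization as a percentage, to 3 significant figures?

88.4 %

t_tx = L/R = 1000/26000000 = 3.84615e-05 s.
t_prop = 506/200000000 = 2.53e-06 s; RTT = 5.06e-06 s.
Cycle = t_tx + RTT = 4.35215e-05 s.
Utilization = t_tx / cycle = 3.84615e-05/4.35215e-05 = 88.4 %.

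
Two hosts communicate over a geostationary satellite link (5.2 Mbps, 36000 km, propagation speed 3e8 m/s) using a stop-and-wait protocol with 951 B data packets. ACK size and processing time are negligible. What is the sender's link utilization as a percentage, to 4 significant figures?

0.6059 %

t_tx = L/R = 7608/5200000 = 0.00146308 s.
t_prop = 36000000/300000000 = 0.12 s; RTT = 0.24 s.
Cycle = t_tx + RTT = 0.241463 s.
Utilization = t_tx / cycle = 0.00146308/0.241463 = 0.6059 %.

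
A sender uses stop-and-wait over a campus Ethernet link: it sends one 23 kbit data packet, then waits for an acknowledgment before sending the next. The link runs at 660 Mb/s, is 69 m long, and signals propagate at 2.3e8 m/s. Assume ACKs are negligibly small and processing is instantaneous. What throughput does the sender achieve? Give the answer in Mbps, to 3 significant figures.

t_tx = L/R = 23000/660000000 = 3.48485e-05 s.
t_prop = 69/2.3e+08 = 3e-07 s; RTT = 6e-07 s.
Cycle = t_tx + RTT = 3.54485e-05 s.
Throughput = L / cycle = 23000 / 3.54485e-05 = 649 Mbps.

649 Mbps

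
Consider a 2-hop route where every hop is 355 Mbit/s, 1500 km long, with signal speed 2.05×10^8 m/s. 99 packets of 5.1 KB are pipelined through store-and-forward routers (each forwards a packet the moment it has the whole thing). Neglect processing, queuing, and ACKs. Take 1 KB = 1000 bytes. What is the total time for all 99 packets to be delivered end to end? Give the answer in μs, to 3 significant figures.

26100 μs

Per-hop transmission t_tx = L/R = 40800/355000000 = 114.93 μs.
Per-hop propagation t_prop = 1500000/2.05e+08 = 7317.07 μs.
Pipeline fill: first packet needs 2·t_tx to clear all hops; remaining 98 packets each add one t_tx.
Total = (2+99-1)·t_tx + 2·t_prop = 100·114.93 + 2·7317.07 = 26100 μs.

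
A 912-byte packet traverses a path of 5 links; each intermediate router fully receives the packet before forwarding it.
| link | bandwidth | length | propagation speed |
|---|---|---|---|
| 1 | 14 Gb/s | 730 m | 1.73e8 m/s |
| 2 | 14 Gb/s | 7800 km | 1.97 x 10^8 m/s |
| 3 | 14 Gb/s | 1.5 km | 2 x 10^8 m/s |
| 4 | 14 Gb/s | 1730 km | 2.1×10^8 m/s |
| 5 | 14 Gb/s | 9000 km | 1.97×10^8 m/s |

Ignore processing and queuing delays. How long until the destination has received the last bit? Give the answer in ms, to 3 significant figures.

93.5 ms

L = 912 × 8 = 7296 bits.
Transmission delay per hop = L/R = 7296/14000000000 = 0.000521143 ms; 5 hops → 0.00260571 ms.
Propagation delays (d/s per hop): 0.00421965, 39.5939, 0.0075, 8.2381, 45.6853 ms; sum = 93.529 ms.
End-to-end = 93.5 ms.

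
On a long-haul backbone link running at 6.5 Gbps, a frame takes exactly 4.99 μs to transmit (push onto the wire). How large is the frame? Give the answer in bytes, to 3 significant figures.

L = R × t_tx = 6500000000 b/s × 4.99e-06 s = 32435 bits.
In bytes: 32435 / 8 = 4050 bytes.

4050 bytes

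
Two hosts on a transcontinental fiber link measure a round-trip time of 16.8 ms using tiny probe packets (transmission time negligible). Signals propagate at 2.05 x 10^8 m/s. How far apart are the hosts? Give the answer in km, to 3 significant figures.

One-way propagation = RTT/2 = 8.4 ms.
d = s × t = 2.05e+08 × 0.0084 = 1720 km.

1720 km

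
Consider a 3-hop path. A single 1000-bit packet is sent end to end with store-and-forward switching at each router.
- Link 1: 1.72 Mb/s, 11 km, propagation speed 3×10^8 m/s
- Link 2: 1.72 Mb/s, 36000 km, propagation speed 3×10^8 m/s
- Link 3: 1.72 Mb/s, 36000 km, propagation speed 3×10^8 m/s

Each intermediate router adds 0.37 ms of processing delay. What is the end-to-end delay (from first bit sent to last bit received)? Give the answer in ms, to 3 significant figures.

Transmission delay per hop = L/R = 1000/1720000 = 0.581395 ms; 3 hops → 1.74419 ms.
Propagation delays (d/s per hop): 0.0366667, 120, 120 ms; sum = 240.037 ms.
Processing at 2 router(s): 2 × 0.37 ms = 0.74 ms.
End-to-end = 243 ms.

243 ms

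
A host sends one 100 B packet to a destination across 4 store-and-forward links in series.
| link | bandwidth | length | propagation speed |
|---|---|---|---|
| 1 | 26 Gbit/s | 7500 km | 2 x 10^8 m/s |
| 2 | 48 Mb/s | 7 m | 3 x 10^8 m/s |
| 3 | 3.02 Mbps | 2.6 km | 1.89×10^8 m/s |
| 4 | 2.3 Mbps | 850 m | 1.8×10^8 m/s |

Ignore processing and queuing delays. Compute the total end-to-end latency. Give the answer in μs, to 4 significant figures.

38150 μs

L = 100 × 8 = 800 bits.
Transmission delays (L/R per hop): 0.0307692, 16.6667, 264.901, 347.826 μs; sum = 629.424 μs.
Propagation delays (d/s per hop): 37500, 0.0233333, 13.7566, 4.72222 μs; sum = 37518.5 μs.
End-to-end = 38150 μs.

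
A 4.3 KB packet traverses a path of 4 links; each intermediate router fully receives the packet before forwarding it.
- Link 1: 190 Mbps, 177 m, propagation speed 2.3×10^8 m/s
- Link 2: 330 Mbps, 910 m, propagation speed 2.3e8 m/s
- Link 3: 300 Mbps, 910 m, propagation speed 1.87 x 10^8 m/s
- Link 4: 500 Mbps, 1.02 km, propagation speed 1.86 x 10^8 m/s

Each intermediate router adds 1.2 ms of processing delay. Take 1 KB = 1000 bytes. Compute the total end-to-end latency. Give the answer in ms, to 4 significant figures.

4.084 ms

L = 34400 bits.
Transmission delays (L/R per hop): 0.181053, 0.104242, 0.114667, 0.0688 ms; sum = 0.468762 ms.
Propagation delays (d/s per hop): 0.000769565, 0.00395652, 0.00486631, 0.00548387 ms; sum = 0.0150763 ms.
Processing at 3 router(s): 3 × 1.2 ms = 3.6 ms.
End-to-end = 4.084 ms.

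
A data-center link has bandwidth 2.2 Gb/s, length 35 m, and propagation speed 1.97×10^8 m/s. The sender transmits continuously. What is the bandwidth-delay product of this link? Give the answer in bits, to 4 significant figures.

390.9 bits

Propagation delay = 35 / 197000000 = 1.77665e-07 s.
BDP = R × t_prop = 2200000000 × 1.77665e-07 = 390.863 bits.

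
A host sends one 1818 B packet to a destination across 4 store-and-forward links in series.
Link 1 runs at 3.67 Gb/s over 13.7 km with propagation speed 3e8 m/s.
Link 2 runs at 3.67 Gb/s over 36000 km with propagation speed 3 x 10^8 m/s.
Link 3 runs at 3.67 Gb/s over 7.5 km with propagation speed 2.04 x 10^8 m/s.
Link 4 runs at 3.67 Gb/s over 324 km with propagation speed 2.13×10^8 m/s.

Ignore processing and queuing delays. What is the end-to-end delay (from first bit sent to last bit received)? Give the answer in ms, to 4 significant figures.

L = 1818 × 8 = 14544 bits.
Transmission delay per hop = L/R = 14544/3670000000 = 0.00396294 ms; 4 hops → 0.0158518 ms.
Propagation delays (d/s per hop): 0.0456667, 120, 0.0367647, 1.52113 ms; sum = 121.604 ms.
End-to-end = 121.6 ms.

121.6 ms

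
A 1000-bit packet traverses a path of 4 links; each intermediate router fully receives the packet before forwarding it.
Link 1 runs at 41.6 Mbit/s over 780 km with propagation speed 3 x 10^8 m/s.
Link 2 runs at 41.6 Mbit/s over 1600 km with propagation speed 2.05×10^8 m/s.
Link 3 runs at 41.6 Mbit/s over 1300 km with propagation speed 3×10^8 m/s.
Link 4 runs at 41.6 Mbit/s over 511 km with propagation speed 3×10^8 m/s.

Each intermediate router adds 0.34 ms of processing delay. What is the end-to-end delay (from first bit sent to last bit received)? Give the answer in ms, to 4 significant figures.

17.56 ms

Transmission delay per hop = L/R = 1000/41600000 = 0.0240385 ms; 4 hops → 0.0961538 ms.
Propagation delays (d/s per hop): 2.6, 7.80488, 4.33333, 1.70333 ms; sum = 16.4415 ms.
Processing at 3 router(s): 3 × 0.34 ms = 1.02 ms.
End-to-end = 17.56 ms.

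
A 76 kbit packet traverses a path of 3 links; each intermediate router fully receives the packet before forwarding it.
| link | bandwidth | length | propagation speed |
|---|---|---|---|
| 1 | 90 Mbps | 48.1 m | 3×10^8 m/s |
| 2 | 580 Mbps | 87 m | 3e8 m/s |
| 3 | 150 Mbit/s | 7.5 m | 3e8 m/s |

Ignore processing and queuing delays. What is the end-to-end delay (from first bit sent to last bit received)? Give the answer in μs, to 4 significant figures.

1483 μs

L = 76000 bits.
Transmission delays (L/R per hop): 844.444, 131.034, 506.667 μs; sum = 1482.15 μs.
Propagation delays (d/s per hop): 0.160333, 0.29, 0.025 μs; sum = 0.475333 μs.
End-to-end = 1483 μs.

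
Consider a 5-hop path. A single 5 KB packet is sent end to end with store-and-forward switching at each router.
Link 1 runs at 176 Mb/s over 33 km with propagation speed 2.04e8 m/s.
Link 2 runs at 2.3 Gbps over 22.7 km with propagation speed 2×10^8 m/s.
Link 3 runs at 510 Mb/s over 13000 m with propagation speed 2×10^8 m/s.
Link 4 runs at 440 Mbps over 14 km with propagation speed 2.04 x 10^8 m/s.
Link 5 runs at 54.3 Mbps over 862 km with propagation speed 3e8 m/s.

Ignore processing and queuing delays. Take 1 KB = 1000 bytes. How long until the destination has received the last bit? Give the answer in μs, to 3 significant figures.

L = 40000 bits.
Transmission delays (L/R per hop): 227.273, 17.3913, 78.4314, 90.9091, 736.648 μs; sum = 1150.65 μs.
Propagation delays (d/s per hop): 161.765, 113.5, 65, 68.6275, 2873.33 μs; sum = 3282.23 μs.
End-to-end = 4430 μs.

4430 μs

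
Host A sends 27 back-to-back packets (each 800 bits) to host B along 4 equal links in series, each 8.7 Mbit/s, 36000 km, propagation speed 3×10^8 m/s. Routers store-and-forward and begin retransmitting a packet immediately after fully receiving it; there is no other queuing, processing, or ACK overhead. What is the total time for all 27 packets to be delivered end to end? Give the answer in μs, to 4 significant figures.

Per-hop transmission t_tx = L/R = 800/8700000 = 91.954 μs.
Per-hop propagation t_prop = 36000000/300000000 = 120000 μs.
Pipeline fill: first packet needs 4·t_tx to clear all hops; remaining 26 packets each add one t_tx.
Total = (4+27-1)·t_tx + 4·t_prop = 30·91.954 + 4·120000 = 482800 μs.

482800 μs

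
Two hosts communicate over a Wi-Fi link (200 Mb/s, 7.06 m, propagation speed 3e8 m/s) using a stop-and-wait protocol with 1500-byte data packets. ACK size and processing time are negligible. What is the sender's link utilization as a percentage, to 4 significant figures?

99.92 %

t_tx = L/R = 12000/200000000 = 6e-05 s.
t_prop = 7.06/300000000 = 2.35333e-08 s; RTT = 4.70667e-08 s.
Cycle = t_tx + RTT = 6.00471e-05 s.
Utilization = t_tx / cycle = 6e-05/6.00471e-05 = 99.92 %.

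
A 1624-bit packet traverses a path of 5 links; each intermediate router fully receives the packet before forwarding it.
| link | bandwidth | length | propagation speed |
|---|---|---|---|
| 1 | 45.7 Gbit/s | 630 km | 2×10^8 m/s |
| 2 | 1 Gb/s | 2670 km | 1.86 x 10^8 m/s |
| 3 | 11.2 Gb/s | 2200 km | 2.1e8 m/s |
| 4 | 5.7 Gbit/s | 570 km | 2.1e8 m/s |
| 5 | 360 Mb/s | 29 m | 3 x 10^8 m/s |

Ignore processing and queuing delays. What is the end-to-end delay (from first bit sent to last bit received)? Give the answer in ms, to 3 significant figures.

Transmission delays (L/R per hop): 3.55361e-05, 0.001624, 0.000145, 0.000284912, 0.00451111 ms; sum = 0.00660056 ms.
Propagation delays (d/s per hop): 3.15, 14.3548, 10.4762, 2.71429, 9.66667e-05 ms; sum = 30.6954 ms.
End-to-end = 30.7 ms.

30.7 ms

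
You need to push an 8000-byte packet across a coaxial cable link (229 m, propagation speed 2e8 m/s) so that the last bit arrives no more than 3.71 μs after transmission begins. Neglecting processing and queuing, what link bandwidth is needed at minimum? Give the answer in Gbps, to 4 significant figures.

24.95 Gbps

L = 64000 bits.
Propagation delay = 229 / 200000000 = 1.145 μs.
Transmission budget = 3.71 − 1.145 = 2.565 μs.
R ≥ L / t_tx = 64000 bits / 2.565e-06 s = 24.95 Gbps.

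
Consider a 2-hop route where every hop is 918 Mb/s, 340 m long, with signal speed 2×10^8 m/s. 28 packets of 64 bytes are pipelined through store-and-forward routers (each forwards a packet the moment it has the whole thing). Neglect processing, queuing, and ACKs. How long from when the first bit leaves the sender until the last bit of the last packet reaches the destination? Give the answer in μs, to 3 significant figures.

Per-hop transmission t_tx = L/R = 512/918000000 = 0.557734 μs.
Per-hop propagation t_prop = 340/200000000 = 1.7 μs.
Pipeline fill: first packet needs 2·t_tx to clear all hops; remaining 27 packets each add one t_tx.
Total = (2+28-1)·t_tx + 2·t_prop = 29·0.557734 + 2·1.7 = 19.6 μs.

19.6 μs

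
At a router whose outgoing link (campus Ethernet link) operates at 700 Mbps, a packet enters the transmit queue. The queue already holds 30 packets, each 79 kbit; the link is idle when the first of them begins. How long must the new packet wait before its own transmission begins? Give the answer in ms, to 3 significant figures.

3.39 ms

Each queued packet: L/R = 79000/700000000 = 0.112857 ms.
30 queued → 3.38571 ms.
Queuing delay = 3.39 ms.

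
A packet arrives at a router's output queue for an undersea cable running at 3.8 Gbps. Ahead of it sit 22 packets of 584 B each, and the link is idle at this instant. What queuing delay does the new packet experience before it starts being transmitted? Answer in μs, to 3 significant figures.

Each queued packet: L/R = 4672/3800000000 = 1.22947 μs.
22 queued → 27.0484 μs.
Queuing delay = 27.0 μs.

27.0 μs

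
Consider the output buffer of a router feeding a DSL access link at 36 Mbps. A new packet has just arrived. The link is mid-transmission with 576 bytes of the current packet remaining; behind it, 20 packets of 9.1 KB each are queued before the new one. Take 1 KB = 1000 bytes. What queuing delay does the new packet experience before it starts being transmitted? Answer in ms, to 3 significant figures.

Each queued packet: L/R = 72800/36000000 = 2.02222 ms.
20 queued → 40.4444 ms.
Plus remaining 4608 bits of current packet: 0.128 ms.
Queuing delay = 40.6 ms.

40.6 ms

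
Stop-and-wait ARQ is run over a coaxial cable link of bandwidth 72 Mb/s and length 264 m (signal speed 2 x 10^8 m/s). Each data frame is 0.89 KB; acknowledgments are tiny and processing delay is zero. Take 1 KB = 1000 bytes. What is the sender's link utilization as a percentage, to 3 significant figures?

t_tx = L/R = 7120/72000000 = 9.88889e-05 s.
t_prop = 264/200000000 = 1.32e-06 s; RTT = 2.64e-06 s.
Cycle = t_tx + RTT = 0.000101529 s.
Utilization = t_tx / cycle = 9.88889e-05/0.000101529 = 97.4 %.

97.4 %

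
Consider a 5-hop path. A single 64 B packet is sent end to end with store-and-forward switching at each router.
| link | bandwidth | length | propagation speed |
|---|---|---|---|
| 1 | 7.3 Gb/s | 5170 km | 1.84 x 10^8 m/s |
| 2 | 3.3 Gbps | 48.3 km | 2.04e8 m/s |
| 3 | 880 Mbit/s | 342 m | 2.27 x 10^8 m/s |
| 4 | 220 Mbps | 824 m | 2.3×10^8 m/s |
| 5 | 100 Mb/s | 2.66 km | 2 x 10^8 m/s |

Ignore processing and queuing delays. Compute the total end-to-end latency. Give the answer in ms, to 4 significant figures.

28.36 ms

L = 64 × 8 = 512 bits.
Transmission delays (L/R per hop): 7.0137e-05, 0.000155152, 0.000581818, 0.00232727, 0.00512 ms; sum = 0.00825438 ms.
Propagation delays (d/s per hop): 28.0978, 0.236765, 0.00150661, 0.00358261, 0.0133 ms; sum = 28.353 ms.
End-to-end = 28.36 ms.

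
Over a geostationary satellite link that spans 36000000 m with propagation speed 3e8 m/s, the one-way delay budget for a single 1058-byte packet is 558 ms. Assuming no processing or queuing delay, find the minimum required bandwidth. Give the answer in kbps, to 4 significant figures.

L = 8464 bits.
Propagation delay = 36000000 / 300000000 = 120 ms.
Transmission budget = 558 − 120 = 438 ms.
R ≥ L / t_tx = 8464 bits / 0.438 s = 19.32 kbps.

19.32 kbps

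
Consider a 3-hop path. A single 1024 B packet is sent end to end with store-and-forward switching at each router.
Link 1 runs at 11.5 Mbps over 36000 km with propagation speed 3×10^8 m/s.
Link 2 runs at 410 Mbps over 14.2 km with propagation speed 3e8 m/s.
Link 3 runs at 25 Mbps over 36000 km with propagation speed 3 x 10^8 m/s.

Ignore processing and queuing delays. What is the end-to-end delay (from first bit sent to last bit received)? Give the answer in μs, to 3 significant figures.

241000 μs

L = 1024 × 8 = 8192 bits.
Transmission delays (L/R per hop): 712.348, 19.9805, 327.68 μs; sum = 1060.01 μs.
Propagation delays (d/s per hop): 120000, 47.3333, 120000 μs; sum = 240047 μs.
End-to-end = 241000 μs.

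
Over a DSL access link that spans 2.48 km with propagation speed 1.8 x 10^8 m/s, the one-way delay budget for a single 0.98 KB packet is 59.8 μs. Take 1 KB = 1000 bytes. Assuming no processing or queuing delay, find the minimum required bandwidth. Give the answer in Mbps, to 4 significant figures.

L = 7840 bits.
Propagation delay = 2480 / 180000000 = 13.7778 μs.
Transmission budget = 59.8 − 13.7778 = 46.0222 μs.
R ≥ L / t_tx = 7840 bits / 4.60222e-05 s = 170.4 Mbps.

170.4 Mbps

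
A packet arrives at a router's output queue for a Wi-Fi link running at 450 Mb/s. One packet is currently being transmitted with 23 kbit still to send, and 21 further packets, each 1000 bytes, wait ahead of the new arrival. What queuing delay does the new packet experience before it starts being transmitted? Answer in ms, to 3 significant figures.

0.424 ms

Each queued packet: L/R = 8000/450000000 = 0.0177778 ms.
21 queued → 0.373333 ms.
Plus remaining 23000 bits of current packet: 0.0511111 ms.
Queuing delay = 0.424 ms.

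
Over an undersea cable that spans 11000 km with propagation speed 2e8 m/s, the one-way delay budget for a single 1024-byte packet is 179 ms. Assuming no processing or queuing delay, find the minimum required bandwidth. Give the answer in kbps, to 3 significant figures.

L = 8192 bits.
Propagation delay = 11000000 / 200000000 = 55 ms.
Transmission budget = 179 − 55 = 124 ms.
R ≥ L / t_tx = 8192 bits / 0.124 s = 66.1 kbps.

66.1 kbps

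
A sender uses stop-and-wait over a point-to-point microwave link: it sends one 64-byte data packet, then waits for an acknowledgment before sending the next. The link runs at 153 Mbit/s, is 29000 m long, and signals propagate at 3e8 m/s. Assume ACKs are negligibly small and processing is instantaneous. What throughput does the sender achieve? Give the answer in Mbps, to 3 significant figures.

2.60 Mbps

t_tx = L/R = 512/153000000 = 3.34641e-06 s.
t_prop = 29000/300000000 = 9.66667e-05 s; RTT = 0.000193333 s.
Cycle = t_tx + RTT = 0.00019668 s.
Throughput = L / cycle = 512 / 0.00019668 = 2.60 Mbps.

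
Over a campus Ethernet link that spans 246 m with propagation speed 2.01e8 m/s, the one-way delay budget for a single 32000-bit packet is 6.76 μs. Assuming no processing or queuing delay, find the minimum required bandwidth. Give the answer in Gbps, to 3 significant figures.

Propagation delay = 246 / 2.01e+08 = 1.22388 μs.
Transmission budget = 6.76 − 1.22388 = 5.53612 μs.
R ≥ L / t_tx = 32000 bits / 5.53612e-06 s = 5.78 Gbps.

5.78 Gbps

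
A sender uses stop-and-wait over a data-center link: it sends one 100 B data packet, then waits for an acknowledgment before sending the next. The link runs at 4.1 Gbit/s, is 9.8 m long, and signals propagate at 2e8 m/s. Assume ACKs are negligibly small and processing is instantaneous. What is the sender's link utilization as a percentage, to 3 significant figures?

t_tx = L/R = 800/4.1e+09 = 1.95122e-07 s.
t_prop = 9.8/200000000 = 4.9e-08 s; RTT = 9.8e-08 s.
Cycle = t_tx + RTT = 2.93122e-07 s.
Utilization = t_tx / cycle = 1.95122e-07/2.93122e-07 = 66.6 %.

66.6 %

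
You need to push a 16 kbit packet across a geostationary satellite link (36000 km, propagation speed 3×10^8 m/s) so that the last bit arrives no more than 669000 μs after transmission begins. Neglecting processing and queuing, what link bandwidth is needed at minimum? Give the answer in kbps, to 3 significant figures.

Propagation delay = 36000000 / 300000000 = 120000 μs.
Transmission budget = 669000 − 120000 = 549000 μs.
R ≥ L / t_tx = 16000 bits / 0.549 s = 29.1 kbps.

29.1 kbps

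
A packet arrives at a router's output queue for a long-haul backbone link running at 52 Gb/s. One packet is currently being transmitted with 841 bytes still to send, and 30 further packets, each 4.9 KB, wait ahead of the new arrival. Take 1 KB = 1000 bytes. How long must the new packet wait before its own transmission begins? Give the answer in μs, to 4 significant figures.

22.74 μs

Each queued packet: L/R = 39200/52000000000 = 0.753846 μs.
30 queued → 22.6154 μs.
Plus remaining 6728 bits of current packet: 0.129385 μs.
Queuing delay = 22.74 μs.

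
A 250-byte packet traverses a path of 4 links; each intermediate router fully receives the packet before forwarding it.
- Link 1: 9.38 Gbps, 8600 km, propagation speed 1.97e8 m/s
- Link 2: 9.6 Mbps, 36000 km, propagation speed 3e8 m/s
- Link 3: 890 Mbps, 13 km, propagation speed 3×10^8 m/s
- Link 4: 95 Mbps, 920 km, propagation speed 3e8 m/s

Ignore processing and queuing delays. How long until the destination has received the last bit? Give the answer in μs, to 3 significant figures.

167000 μs

L = 250 × 8 = 2000 bits.
Transmission delays (L/R per hop): 0.21322, 208.333, 2.24719, 21.0526 μs; sum = 231.846 μs.
Propagation delays (d/s per hop): 43654.8, 120000, 43.3333, 3066.67 μs; sum = 166765 μs.
End-to-end = 167000 μs.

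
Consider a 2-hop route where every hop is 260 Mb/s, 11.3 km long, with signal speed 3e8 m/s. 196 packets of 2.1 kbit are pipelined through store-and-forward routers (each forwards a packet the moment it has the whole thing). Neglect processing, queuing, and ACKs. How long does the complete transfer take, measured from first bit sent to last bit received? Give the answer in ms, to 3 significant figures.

1.67 ms

Per-hop transmission t_tx = L/R = 2100/260000000 = 0.00807692 ms.
Per-hop propagation t_prop = 11300/300000000 = 0.0376667 ms.
Pipeline fill: first packet needs 2·t_tx to clear all hops; remaining 195 packets each add one t_tx.
Total = (2+196-1)·t_tx + 2·t_prop = 197·0.00807692 + 2·0.0376667 = 1.67 ms.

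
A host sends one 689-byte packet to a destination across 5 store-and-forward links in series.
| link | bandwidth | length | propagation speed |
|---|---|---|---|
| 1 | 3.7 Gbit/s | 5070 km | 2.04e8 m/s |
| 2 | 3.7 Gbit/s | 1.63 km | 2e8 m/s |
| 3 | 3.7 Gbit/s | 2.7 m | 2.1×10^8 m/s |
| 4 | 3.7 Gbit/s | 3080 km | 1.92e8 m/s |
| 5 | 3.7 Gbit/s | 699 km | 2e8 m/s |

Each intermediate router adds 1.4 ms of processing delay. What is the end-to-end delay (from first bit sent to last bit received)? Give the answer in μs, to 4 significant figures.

L = 689 × 8 = 5512 bits.
Transmission delay per hop = L/R = 5512/3700000000 = 1.48973 μs; 5 hops → 7.44865 μs.
Propagation delays (d/s per hop): 24852.9, 8.15, 0.0128571, 16041.7, 3495 μs; sum = 44397.8 μs.
Processing at 4 router(s): 4 × 1.4 ms = 5600 μs.
End-to-end = 50010 μs.

50010 μs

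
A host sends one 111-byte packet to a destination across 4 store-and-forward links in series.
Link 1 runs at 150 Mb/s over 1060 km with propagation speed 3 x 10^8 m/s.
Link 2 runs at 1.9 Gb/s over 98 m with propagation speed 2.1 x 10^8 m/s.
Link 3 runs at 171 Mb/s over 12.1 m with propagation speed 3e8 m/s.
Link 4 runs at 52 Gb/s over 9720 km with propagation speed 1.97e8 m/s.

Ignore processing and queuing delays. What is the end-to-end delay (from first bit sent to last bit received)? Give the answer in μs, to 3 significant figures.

L = 111 × 8 = 888 bits.
Transmission delays (L/R per hop): 5.92, 0.467368, 5.19298, 0.0170769 μs; sum = 11.5974 μs.
Propagation delays (d/s per hop): 3533.33, 0.466667, 0.0403333, 49340.1 μs; sum = 52873.9 μs.
End-to-end = 52900 μs.

52900 μs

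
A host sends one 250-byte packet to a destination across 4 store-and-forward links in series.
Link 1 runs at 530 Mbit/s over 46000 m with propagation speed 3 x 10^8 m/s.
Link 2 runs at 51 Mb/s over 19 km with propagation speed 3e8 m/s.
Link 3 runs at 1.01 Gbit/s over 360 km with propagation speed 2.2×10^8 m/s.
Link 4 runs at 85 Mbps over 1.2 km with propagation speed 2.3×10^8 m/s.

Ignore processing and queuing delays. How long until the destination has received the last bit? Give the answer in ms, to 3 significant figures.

L = 250 × 8 = 2000 bits.
Transmission delays (L/R per hop): 0.00377358, 0.0392157, 0.0019802, 0.0235294 ms; sum = 0.0684989 ms.
Propagation delays (d/s per hop): 0.153333, 0.0633333, 1.63636, 0.00521739 ms; sum = 1.85825 ms.
End-to-end = 1.93 ms.

1.93 ms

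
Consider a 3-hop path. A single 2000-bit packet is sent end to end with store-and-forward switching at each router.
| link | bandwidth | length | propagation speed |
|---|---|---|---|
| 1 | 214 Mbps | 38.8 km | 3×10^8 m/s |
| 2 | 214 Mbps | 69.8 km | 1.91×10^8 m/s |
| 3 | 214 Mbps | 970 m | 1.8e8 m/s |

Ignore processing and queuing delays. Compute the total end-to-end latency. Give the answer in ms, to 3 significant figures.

Transmission delay per hop = L/R = 2000/214000000 = 0.00934579 ms; 3 hops → 0.0280374 ms.
Propagation delays (d/s per hop): 0.129333, 0.365445, 0.00538889 ms; sum = 0.500167 ms.
End-to-end = 0.528 ms.

0.528 ms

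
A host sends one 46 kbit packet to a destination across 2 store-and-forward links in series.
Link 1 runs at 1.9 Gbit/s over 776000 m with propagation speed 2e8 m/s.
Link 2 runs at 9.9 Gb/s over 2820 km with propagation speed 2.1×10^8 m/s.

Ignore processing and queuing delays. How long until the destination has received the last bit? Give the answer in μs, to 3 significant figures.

L = 46000 bits.
Transmission delays (L/R per hop): 24.2105, 4.64646 μs; sum = 28.857 μs.
Propagation delays (d/s per hop): 3880, 13428.6 μs; sum = 17308.6 μs.
End-to-end = 17300 μs.

17300 μs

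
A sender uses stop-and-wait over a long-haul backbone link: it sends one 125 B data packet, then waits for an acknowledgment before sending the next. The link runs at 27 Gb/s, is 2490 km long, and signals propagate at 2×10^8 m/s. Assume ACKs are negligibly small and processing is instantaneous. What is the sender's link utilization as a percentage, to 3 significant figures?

t_tx = L/R = 1000/27000000000 = 3.7037e-08 s.
t_prop = 2490000/200000000 = 0.01245 s; RTT = 0.0249 s.
Cycle = t_tx + RTT = 0.0249 s.
Utilization = t_tx / cycle = 3.7037e-08/0.0249 = 0.000149 %.

0.000149 %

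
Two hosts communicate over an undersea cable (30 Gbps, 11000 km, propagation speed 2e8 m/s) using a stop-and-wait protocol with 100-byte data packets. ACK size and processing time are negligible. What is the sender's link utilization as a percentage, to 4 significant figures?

0.00002424 %

t_tx = L/R = 800/30000000000 = 2.66667e-08 s.
t_prop = 11000000/200000000 = 0.055 s; RTT = 0.11 s.
Cycle = t_tx + RTT = 0.11 s.
Utilization = t_tx / cycle = 2.66667e-08/0.11 = 0.00002424 %.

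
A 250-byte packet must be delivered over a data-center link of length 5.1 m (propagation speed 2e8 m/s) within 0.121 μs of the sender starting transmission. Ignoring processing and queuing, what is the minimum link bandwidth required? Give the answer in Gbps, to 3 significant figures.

L = 2000 bits.
Propagation delay = 5.1 / 200000000 = 0.0255 μs.
Transmission budget = 0.121 − 0.0255 = 0.0955 μs.
R ≥ L / t_tx = 2000 bits / 9.55e-08 s = 20.9 Gbps.

20.9 Gbps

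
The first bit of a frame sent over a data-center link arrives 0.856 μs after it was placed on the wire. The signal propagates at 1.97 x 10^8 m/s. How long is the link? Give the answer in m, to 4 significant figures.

d = s × t_prop = 197000000 × 8.56e-07 = 168.6 m.

168.6 m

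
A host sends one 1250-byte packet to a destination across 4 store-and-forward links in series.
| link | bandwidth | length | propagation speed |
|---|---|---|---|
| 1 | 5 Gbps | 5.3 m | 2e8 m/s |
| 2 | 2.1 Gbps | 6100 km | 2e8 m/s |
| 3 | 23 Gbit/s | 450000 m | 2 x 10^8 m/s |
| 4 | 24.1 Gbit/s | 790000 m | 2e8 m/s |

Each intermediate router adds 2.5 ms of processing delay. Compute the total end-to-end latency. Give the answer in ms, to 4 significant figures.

L = 1250 × 8 = 10000 bits.
Transmission delays (L/R per hop): 0.002, 0.0047619, 0.000434783, 0.000414938 ms; sum = 0.00761163 ms.
Propagation delays (d/s per hop): 2.65e-05, 30.5, 2.25, 3.95 ms; sum = 36.7 ms.
Processing at 3 router(s): 3 × 2.5 ms = 7.5 ms.
End-to-end = 44.21 ms.

44.21 ms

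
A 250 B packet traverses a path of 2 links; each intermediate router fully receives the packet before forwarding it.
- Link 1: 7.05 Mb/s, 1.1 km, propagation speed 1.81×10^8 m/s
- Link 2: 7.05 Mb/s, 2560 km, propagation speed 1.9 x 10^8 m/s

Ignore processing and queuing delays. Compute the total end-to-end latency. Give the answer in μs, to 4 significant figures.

14050 μs

L = 250 × 8 = 2000 bits.
Transmission delay per hop = L/R = 2000/7050000 = 283.688 μs; 2 hops → 567.376 μs.
Propagation delays (d/s per hop): 6.07735, 13473.7 μs; sum = 13479.8 μs.
End-to-end = 14050 μs.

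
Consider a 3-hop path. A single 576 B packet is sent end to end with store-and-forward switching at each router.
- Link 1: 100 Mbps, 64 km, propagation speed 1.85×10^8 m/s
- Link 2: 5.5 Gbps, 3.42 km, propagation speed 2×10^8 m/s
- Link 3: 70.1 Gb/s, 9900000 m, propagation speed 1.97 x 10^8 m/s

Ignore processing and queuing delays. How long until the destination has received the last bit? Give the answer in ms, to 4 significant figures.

L = 576 × 8 = 4608 bits.
Transmission delays (L/R per hop): 0.04608, 0.000837818, 6.57347e-05 ms; sum = 0.0469836 ms.
Propagation delays (d/s per hop): 0.345946, 0.0171, 50.2538 ms; sum = 50.6169 ms.
End-to-end = 50.66 ms.

50.66 ms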